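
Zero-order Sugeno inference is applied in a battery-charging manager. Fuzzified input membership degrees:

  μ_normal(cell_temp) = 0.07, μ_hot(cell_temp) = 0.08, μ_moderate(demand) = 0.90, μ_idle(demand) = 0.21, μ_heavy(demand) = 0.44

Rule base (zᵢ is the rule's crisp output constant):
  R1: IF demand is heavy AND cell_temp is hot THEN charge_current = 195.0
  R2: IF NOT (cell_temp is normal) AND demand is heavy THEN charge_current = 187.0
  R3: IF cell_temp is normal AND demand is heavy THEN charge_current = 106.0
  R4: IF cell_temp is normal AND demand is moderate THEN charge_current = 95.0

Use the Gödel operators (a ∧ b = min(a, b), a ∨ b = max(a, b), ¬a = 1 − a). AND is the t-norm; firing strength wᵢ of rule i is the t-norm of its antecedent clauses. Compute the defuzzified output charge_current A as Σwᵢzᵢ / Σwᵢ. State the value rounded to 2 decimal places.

169.62

R1 (z=195.0): heavy=0.44, hot=0.08; AND[min(a, b)] → w = 0.08
R2 (z=187.0): ¬normal=1−0.07=0.93, heavy=0.44; AND[min(a, b)] → w = 0.44
R3 (z=106.0): normal=0.07, heavy=0.44; AND[min(a, b)] → w = 0.07
R4 (z=95.0): normal=0.07, moderate=0.90; AND[min(a, b)] → w = 0.07
Weighted average = (0.08·195.0 + 0.44·187.0 + 0.07·106.0 + 0.07·95.0) / (0.08 + 0.44 + 0.07 + 0.07)
  = 111.9500 / 0.6600 = 169.62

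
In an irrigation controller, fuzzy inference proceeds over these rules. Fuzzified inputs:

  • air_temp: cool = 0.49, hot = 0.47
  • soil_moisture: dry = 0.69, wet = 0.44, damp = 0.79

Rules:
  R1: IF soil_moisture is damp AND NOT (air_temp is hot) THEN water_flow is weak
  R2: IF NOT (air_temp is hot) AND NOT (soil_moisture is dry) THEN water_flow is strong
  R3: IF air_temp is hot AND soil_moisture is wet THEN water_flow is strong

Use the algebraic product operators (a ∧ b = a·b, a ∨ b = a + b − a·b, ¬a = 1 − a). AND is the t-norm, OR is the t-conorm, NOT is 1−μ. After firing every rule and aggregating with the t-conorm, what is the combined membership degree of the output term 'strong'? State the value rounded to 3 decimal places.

0.337

R1: damp=0.79, ¬hot=1−0.47=0.53; AND[a·b] → w = 0.4187
R2: ¬hot=1−0.47=0.53, ¬dry=1−0.69=0.31; AND[a·b] → w = 0.1643
R3: hot=0.47, wet=0.44; AND[a·b] → w = 0.2068
Rules with consequent 'strong': {R2, R3} → strengths 0.1643, 0.2068
Aggregate via t-conorm [a + b − a·b]: 0.3371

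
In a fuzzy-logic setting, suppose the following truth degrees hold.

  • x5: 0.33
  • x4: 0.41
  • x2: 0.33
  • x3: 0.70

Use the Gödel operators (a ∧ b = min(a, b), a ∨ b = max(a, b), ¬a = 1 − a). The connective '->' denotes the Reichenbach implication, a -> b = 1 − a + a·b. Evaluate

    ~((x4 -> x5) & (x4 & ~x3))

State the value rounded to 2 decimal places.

x4 -> x5  [Reichenbach: 1 − a + a·b] with a=0.41, b=0.33 → 0.73
~x3 = 1 − 0.70 = 0.30
x4 & ~x3 = min(a, b) on (0.41, 0.30) = 0.30
(x4 -> x5) & (x4 & ~x3) = min(a, b) on (0.73, 0.30) = 0.30
~((x4 -> x5) & (x4 & ~x3)) = 1 − 0.30 = 0.70

0.70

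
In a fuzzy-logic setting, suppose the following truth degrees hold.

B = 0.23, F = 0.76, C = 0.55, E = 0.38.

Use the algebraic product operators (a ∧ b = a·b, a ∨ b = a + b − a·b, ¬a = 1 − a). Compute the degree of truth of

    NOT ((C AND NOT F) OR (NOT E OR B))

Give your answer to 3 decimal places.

0.254

NOT F = 1 − 0.7600 = 0.2400
C AND NOT F = a·b on (0.5500, 0.2400) = 0.1320
NOT E = 1 − 0.3800 = 0.6200
NOT E OR B = a + b − a·b on (0.6200, 0.2300) = 0.7074
(C AND NOT F) OR (NOT E OR B) = a + b − a·b on (0.1320, 0.7074) = 0.7460
NOT ((C AND NOT F) OR (NOT E OR B)) = 1 − 0.7460 = 0.2540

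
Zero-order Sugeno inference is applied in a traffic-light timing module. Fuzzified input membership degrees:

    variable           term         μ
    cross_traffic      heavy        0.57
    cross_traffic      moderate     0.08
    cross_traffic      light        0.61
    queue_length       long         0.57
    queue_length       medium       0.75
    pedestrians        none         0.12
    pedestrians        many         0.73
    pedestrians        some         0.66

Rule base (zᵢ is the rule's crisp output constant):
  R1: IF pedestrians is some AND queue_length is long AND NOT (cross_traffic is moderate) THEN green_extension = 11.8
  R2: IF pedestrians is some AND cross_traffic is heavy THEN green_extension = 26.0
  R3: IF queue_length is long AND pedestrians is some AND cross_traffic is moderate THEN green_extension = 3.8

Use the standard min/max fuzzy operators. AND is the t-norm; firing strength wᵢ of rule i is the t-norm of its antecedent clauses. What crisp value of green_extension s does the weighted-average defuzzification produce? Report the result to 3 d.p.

17.910

R1 (z=11.8): some=0.66, long=0.57, ¬moderate=1−0.08=0.92; AND[min(a, b)] → w = 0.57
R2 (z=26.0): some=0.66, heavy=0.57; AND[min(a, b)] → w = 0.57
R3 (z=3.8): long=0.57, some=0.66, moderate=0.08; AND[min(a, b)] → w = 0.08
Weighted average = (0.57·11.8 + 0.57·26.0 + 0.08·3.8) / (0.57 + 0.57 + 0.08)
  = 21.8500 / 1.2200 = 17.910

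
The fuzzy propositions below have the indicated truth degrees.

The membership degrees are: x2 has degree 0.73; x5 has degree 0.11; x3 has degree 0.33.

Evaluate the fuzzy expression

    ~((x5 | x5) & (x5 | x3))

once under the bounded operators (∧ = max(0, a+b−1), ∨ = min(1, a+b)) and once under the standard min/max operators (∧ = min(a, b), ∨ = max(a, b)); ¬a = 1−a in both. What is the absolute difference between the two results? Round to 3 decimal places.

0.110

Under bounded:
  x5 | x5 = min(1, a+b) on (0.11, 0.11) = 0.22
  x5 | x3 = min(1, a+b) on (0.11, 0.33) = 0.44
  (x5 | x5) & (x5 | x3) = max(0, a+b−1) on (0.22, 0.44) = 0.00
  ~((x5 | x5) & (x5 | x3)) = 1 − 0.00 = 1.00
  → value = 1.0000
Under standard min/max:
  x5 | x5 = max(a, b) on (0.11, 0.11) = 0.11
  x5 | x3 = max(a, b) on (0.11, 0.33) = 0.33
  (x5 | x5) & (x5 | x3) = min(a, b) on (0.11, 0.33) = 0.11
  ~((x5 | x5) & (x5 | x3)) = 1 − 0.11 = 0.89
  → value = 0.8900
|1.0000 − 0.8900| = 0.110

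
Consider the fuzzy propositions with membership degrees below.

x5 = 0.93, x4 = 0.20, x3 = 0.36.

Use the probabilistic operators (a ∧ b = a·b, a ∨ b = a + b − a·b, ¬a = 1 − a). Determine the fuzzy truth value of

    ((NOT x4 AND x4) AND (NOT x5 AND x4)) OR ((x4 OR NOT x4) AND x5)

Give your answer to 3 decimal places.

NOT x4 = 1 − 0.2000 = 0.8000
NOT x4 AND x4 = a·b on (0.8000, 0.2000) = 0.1600
NOT x5 = 1 − 0.9300 = 0.0700
NOT x5 AND x4 = a·b on (0.0700, 0.2000) = 0.0140
(NOT x4 AND x4) AND (NOT x5 AND x4) = a·b on (0.1600, 0.0140) = 0.0022
NOT x4 = 1 − 0.2000 = 0.8000
x4 OR NOT x4 = a + b − a·b on (0.2000, 0.8000) = 0.8400
(x4 OR NOT x4) AND x5 = a·b on (0.8400, 0.9300) = 0.7812
((NOT x4 AND x4) AND (NOT x5 AND x4)) OR ((x4 OR NOT x4) AND x5) = a + b − a·b on (0.0022, 0.7812) = 0.7817

0.782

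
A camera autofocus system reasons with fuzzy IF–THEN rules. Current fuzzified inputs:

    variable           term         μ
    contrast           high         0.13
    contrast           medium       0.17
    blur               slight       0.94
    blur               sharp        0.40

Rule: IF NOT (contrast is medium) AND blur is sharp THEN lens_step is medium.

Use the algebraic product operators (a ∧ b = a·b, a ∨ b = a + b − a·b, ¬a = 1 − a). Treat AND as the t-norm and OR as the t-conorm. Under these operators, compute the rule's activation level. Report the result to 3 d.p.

0.332

firing strength: ¬medium=1−0.17=0.83, sharp=0.40; AND[a·b] → w = 0.3320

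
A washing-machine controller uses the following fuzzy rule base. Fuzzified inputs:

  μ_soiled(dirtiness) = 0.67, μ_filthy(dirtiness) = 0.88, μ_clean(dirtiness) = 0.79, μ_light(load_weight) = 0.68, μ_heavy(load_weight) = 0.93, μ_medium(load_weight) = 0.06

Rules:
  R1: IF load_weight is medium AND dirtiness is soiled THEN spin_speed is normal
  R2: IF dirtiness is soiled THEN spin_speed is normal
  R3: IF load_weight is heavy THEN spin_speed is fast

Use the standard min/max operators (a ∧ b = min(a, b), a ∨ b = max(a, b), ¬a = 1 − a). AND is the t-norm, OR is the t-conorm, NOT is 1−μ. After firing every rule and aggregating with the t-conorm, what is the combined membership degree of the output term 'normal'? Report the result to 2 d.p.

R1: medium=0.06, soiled=0.67; AND[min(a, b)] → w = 0.06
R2: soiled=0.67 → w = 0.67
R3: heavy=0.93 → w = 0.93
Rules with consequent 'normal': {R1, R2} → strengths 0.06, 0.67
Aggregate via t-conorm [max(a, b)]: 0.67

0.67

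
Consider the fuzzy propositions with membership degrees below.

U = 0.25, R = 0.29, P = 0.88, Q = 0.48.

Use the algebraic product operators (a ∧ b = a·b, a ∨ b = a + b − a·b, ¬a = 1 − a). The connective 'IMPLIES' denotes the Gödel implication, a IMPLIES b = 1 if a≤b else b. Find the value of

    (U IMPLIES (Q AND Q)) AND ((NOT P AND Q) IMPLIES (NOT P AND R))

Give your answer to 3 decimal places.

0.008

Q AND Q = a·b on (0.4800, 0.4800) = 0.2304
U IMPLIES (Q AND Q)  [Gödel: 1 if a≤b else b] with a=0.2500, b=0.2304 → 0.2304
NOT P = 1 − 0.8800 = 0.1200
NOT P AND Q = a·b on (0.1200, 0.4800) = 0.0576
NOT P = 1 − 0.8800 = 0.1200
NOT P AND R = a·b on (0.1200, 0.2900) = 0.0348
(NOT P AND Q) IMPLIES (NOT P AND R)  [Gödel: 1 if a≤b else b] with a=0.0576, b=0.0348 → 0.0348
(U IMPLIES (Q AND Q)) AND ((NOT P AND Q) IMPLIES (NOT P AND R)) = a·b on (0.2304, 0.0348) = 0.0080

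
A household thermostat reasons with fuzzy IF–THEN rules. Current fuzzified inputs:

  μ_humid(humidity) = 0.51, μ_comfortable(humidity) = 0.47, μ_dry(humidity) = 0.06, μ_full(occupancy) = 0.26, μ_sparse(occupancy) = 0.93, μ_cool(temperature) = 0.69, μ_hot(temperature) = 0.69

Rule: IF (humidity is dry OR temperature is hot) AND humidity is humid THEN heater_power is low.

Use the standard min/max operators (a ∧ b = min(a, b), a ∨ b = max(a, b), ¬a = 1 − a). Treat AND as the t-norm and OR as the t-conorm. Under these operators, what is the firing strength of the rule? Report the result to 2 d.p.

0.51

firing strength: (dry=0.06 OR hot=0.69) = 0.69; AND[min(a, b)] with humid=0.51 → w = 0.51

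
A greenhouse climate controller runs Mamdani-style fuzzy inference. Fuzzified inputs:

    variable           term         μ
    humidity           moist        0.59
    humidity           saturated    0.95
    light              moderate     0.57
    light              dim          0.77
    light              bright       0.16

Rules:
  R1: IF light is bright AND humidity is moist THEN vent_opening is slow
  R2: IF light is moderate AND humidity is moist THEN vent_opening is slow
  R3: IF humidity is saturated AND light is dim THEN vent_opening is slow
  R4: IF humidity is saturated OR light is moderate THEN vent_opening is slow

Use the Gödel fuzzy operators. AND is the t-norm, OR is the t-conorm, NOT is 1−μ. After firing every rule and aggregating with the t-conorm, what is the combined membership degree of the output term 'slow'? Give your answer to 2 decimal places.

R1: bright=0.16, moist=0.59; AND[min(a, b)] → w = 0.16
R2: moderate=0.57, moist=0.59; AND[min(a, b)] → w = 0.57
R3: saturated=0.95, dim=0.77; AND[min(a, b)] → w = 0.77
R4: saturated=0.95, moderate=0.57; OR[max(a, b)] → w = 0.95
Rules with consequent 'slow': {R1, R2, R3, R4} → strengths 0.16, 0.57, 0.77, 0.95
Aggregate via t-conorm [max(a, b)]: 0.95

0.95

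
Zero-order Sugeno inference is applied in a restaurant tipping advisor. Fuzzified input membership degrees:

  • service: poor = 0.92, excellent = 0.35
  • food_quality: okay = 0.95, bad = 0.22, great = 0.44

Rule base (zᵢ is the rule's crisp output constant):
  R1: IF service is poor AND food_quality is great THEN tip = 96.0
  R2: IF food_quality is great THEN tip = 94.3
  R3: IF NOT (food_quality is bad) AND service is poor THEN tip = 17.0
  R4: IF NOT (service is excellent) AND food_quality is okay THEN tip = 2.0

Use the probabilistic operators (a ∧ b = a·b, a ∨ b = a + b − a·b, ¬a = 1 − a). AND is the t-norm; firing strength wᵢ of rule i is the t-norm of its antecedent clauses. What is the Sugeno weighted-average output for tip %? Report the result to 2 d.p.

R1 (z=96.0): poor=0.92, great=0.44; AND[a·b] → w = 0.4048
R2 (z=94.3): great=0.44 → w = 0.4400
R3 (z=17.0): ¬bad=1−0.22=0.78, poor=0.92; AND[a·b] → w = 0.7176
R4 (z=2.0): ¬excellent=1−0.35=0.65, okay=0.95; AND[a·b] → w = 0.6175
Weighted average = (0.4048·96.0 + 0.4400·94.3 + 0.7176·17.0 + 0.6175·2.0) / (0.4048 + 0.4400 + 0.7176 + 0.6175)
  = 93.7870 / 2.1799 = 43.02

43.02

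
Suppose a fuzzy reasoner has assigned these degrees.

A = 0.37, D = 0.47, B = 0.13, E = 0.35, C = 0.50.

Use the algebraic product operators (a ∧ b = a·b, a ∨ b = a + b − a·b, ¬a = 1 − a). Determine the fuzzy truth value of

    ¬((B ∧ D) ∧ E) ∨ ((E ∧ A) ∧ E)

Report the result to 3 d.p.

B ∧ D = a·b on (0.1300, 0.4700) = 0.0611
(B ∧ D) ∧ E = a·b on (0.0611, 0.3500) = 0.0214
¬((B ∧ D) ∧ E) = 1 − 0.0214 = 0.9786
E ∧ A = a·b on (0.3500, 0.3700) = 0.1295
(E ∧ A) ∧ E = a·b on (0.1295, 0.3500) = 0.0453
¬((B ∧ D) ∧ E) ∨ ((E ∧ A) ∧ E) = a + b − a·b on (0.9786, 0.0453) = 0.9796

0.980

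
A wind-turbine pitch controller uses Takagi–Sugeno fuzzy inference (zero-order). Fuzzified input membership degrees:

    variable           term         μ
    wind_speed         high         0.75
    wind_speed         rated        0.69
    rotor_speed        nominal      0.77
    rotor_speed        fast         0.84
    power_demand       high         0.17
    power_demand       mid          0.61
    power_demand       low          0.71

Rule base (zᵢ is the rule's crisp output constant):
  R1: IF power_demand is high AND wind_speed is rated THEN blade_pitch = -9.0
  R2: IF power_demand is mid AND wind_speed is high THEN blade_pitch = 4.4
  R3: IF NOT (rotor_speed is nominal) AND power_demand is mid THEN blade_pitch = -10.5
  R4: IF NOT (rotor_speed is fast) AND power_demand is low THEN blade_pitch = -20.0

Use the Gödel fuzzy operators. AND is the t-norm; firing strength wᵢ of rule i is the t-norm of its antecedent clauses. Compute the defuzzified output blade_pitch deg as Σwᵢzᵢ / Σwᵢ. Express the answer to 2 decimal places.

-3.81

R1 (z=-9.0): high=0.17, rated=0.69; AND[min(a, b)] → w = 0.17
R2 (z=4.4): mid=0.61, high=0.75; AND[min(a, b)] → w = 0.61
R3 (z=-10.5): ¬nominal=1−0.77=0.23, mid=0.61; AND[min(a, b)] → w = 0.23
R4 (z=-20.0): ¬fast=1−0.84=0.16, low=0.71; AND[min(a, b)] → w = 0.16
Weighted average = (0.17·-9.0 + 0.61·4.4 + 0.23·-10.5 + 0.16·-20.0) / (0.17 + 0.61 + 0.23 + 0.16)
  = -4.4610 / 1.1700 = -3.81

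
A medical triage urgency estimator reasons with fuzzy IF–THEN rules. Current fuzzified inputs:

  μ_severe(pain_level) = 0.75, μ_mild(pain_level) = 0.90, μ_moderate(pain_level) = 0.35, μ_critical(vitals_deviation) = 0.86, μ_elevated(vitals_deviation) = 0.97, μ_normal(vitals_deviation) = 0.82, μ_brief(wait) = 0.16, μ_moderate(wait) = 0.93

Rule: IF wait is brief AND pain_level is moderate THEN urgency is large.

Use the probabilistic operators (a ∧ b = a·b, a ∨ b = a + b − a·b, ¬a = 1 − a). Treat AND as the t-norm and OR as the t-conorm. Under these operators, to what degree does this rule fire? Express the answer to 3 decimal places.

0.056

firing strength: brief=0.16, moderate=0.35; AND[a·b] → w = 0.0560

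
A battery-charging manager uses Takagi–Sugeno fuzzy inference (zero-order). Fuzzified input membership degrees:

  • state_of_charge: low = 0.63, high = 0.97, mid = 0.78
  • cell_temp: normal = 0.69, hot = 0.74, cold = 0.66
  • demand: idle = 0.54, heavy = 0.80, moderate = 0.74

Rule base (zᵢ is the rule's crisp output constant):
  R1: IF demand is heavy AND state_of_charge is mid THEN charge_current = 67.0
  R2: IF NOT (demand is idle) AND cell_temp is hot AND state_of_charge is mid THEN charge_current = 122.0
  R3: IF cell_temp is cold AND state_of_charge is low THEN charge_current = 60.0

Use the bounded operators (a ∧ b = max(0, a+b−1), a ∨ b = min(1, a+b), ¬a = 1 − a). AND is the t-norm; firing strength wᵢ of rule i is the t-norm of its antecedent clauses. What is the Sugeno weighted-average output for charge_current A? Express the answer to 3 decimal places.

64.667

R1 (z=67.0): heavy=0.80, mid=0.78; AND[max(0, a+b−1)] → w = 0.58
R2 (z=122.0): ¬idle=1−0.54=0.46, hot=0.74, mid=0.78; AND[max(0, a+b−1)] → w = 0.00
R3 (z=60.0): cold=0.66, low=0.63; AND[max(0, a+b−1)] → w = 0.29
Weighted average = (0.58·67.0 + 0.00·122.0 + 0.29·60.0) / (0.58 + 0.00 + 0.29)
  = 56.2600 / 0.8700 = 64.667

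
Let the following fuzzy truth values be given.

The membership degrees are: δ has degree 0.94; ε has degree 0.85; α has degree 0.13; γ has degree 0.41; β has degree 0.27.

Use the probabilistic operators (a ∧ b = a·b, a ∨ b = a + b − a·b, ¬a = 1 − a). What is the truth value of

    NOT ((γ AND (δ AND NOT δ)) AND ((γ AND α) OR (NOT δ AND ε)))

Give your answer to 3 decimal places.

NOT δ = 1 − 0.9400 = 0.0600
δ AND NOT δ = a·b on (0.9400, 0.0600) = 0.0564
γ AND (δ AND NOT δ) = a·b on (0.4100, 0.0564) = 0.0231
γ AND α = a·b on (0.4100, 0.1300) = 0.0533
NOT δ = 1 − 0.9400 = 0.0600
NOT δ AND ε = a·b on (0.0600, 0.8500) = 0.0510
(γ AND α) OR (NOT δ AND ε) = a + b − a·b on (0.0533, 0.0510) = 0.1016
(γ AND (δ AND NOT δ)) AND ((γ AND α) OR (NOT δ AND ε)) = a·b on (0.0231, 0.1016) = 0.0023
NOT ((γ AND (δ AND NOT δ)) AND ((γ AND α) OR (NOT δ AND ε))) = 1 − 0.0023 = 0.9977

0.998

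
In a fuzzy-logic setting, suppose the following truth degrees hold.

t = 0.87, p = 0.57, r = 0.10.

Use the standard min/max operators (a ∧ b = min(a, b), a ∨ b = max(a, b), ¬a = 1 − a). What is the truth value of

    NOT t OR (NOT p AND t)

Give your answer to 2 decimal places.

NOT t = 1 − 0.87 = 0.13
NOT p = 1 − 0.57 = 0.43
NOT p AND t = min(a, b) on (0.43, 0.87) = 0.43
NOT t OR (NOT p AND t) = max(a, b) on (0.13, 0.43) = 0.43

0.43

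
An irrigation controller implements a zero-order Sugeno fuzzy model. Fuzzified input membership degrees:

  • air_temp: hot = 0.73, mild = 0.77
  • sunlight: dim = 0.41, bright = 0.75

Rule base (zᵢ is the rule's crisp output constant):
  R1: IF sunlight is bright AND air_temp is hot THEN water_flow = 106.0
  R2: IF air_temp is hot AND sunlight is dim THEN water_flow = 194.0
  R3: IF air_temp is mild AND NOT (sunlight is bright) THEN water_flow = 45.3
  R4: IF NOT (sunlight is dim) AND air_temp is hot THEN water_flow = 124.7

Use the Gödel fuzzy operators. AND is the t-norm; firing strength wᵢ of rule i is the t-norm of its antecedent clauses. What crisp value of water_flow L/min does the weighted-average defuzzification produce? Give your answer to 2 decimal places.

R1 (z=106.0): bright=0.75, hot=0.73; AND[min(a, b)] → w = 0.73
R2 (z=194.0): hot=0.73, dim=0.41; AND[min(a, b)] → w = 0.41
R3 (z=45.3): mild=0.77, ¬bright=1−0.75=0.25; AND[min(a, b)] → w = 0.25
R4 (z=124.7): ¬dim=1−0.41=0.59, hot=0.73; AND[min(a, b)] → w = 0.59
Weighted average = (0.73·106.0 + 0.41·194.0 + 0.25·45.3 + 0.59·124.7) / (0.73 + 0.41 + 0.25 + 0.59)
  = 241.8180 / 1.9800 = 122.13

122.13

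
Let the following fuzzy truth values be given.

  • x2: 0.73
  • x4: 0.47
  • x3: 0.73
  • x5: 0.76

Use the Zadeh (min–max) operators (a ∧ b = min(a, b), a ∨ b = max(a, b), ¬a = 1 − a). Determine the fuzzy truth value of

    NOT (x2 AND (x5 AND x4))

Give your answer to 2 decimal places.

x5 AND x4 = min(a, b) on (0.76, 0.47) = 0.47
x2 AND (x5 AND x4) = min(a, b) on (0.73, 0.47) = 0.47
NOT (x2 AND (x5 AND x4)) = 1 − 0.47 = 0.53

0.53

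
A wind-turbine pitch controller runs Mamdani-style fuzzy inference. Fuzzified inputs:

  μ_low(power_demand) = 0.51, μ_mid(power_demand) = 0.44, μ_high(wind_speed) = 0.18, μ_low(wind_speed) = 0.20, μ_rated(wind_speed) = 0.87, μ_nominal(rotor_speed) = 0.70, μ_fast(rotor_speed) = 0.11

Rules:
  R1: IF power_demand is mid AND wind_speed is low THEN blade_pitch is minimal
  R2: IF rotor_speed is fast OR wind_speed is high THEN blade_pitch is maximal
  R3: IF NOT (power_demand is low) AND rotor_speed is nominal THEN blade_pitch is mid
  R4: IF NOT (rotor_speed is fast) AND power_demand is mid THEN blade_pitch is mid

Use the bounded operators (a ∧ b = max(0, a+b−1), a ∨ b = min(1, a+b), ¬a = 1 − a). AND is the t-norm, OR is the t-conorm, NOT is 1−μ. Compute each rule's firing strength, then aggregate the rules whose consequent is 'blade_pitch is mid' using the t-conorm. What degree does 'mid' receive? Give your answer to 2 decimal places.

0.52

R1: mid=0.44, low=0.20; AND[max(0, a+b−1)] → w = 0.00
R2: fast=0.11, high=0.18; OR[min(1, a+b)] → w = 0.29
R3: ¬low=1−0.51=0.49, nominal=0.70; AND[max(0, a+b−1)] → w = 0.19
R4: ¬fast=1−0.11=0.89, mid=0.44; AND[max(0, a+b−1)] → w = 0.33
Rules with consequent 'mid': {R3, R4} → strengths 0.19, 0.33
Aggregate via t-conorm [min(1, a+b)]: 0.52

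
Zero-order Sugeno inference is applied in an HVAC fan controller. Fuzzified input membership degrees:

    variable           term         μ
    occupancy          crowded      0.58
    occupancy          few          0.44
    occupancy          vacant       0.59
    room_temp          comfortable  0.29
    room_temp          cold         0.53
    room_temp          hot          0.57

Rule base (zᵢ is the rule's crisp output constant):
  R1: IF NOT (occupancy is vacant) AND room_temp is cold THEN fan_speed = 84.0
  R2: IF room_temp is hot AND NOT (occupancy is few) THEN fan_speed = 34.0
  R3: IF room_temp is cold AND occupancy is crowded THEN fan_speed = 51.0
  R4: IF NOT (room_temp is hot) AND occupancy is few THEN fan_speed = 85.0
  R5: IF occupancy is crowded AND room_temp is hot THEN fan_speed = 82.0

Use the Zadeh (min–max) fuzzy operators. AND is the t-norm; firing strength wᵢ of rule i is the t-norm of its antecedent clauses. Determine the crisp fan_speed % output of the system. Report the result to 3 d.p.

65.520

R1 (z=84.0): ¬vacant=1−0.59=0.41, cold=0.53; AND[min(a, b)] → w = 0.41
R2 (z=34.0): hot=0.57, ¬few=1−0.44=0.56; AND[min(a, b)] → w = 0.56
R3 (z=51.0): cold=0.53, crowded=0.58; AND[min(a, b)] → w = 0.53
R4 (z=85.0): ¬hot=1−0.57=0.43, few=0.44; AND[min(a, b)] → w = 0.43
R5 (z=82.0): crowded=0.58, hot=0.57; AND[min(a, b)] → w = 0.57
Weighted average = (0.41·84.0 + 0.56·34.0 + 0.53·51.0 + 0.43·85.0 + 0.57·82.0) / (0.41 + 0.56 + 0.53 + 0.43 + 0.57)
  = 163.8000 / 2.5000 = 65.520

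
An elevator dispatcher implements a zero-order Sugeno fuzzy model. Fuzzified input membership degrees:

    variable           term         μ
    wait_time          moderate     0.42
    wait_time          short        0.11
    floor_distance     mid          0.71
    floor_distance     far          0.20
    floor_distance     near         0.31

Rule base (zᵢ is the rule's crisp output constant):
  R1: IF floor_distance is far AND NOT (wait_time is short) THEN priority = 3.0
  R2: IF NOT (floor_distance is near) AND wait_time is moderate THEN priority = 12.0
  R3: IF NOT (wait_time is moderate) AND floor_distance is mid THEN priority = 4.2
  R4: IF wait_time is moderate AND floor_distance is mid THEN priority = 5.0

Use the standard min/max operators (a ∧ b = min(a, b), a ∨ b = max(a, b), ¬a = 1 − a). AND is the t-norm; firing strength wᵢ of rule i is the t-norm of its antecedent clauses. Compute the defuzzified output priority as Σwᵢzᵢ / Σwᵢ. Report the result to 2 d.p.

R1 (z=3.0): far=0.20, ¬short=1−0.11=0.89; AND[min(a, b)] → w = 0.20
R2 (z=12.0): ¬near=1−0.31=0.69, moderate=0.42; AND[min(a, b)] → w = 0.42
R3 (z=4.2): ¬moderate=1−0.42=0.58, mid=0.71; AND[min(a, b)] → w = 0.58
R4 (z=5.0): moderate=0.42, mid=0.71; AND[min(a, b)] → w = 0.42
Weighted average = (0.20·3.0 + 0.42·12.0 + 0.58·4.2 + 0.42·5.0) / (0.20 + 0.42 + 0.58 + 0.42)
  = 10.1760 / 1.6200 = 6.28

6.28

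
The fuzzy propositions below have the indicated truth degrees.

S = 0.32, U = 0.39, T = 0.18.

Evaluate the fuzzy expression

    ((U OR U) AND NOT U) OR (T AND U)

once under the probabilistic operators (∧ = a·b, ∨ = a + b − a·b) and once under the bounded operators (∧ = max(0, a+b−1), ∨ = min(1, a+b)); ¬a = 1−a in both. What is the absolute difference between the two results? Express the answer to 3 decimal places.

Under probabilistic:
  U OR U = a + b − a·b on (0.3900, 0.3900) = 0.6279
  NOT U = 1 − 0.3900 = 0.6100
  (U OR U) AND NOT U = a·b on (0.6279, 0.6100) = 0.3830
  T AND U = a·b on (0.1800, 0.3900) = 0.0702
  ((U OR U) AND NOT U) OR (T AND U) = a + b − a·b on (0.3830, 0.0702) = 0.4263
  → value = 0.4263
Under bounded:
  U OR U = min(1, a+b) on (0.39, 0.39) = 0.78
  NOT U = 1 − 0.39 = 0.61
  (U OR U) AND NOT U = max(0, a+b−1) on (0.78, 0.61) = 0.39
  T AND U = max(0, a+b−1) on (0.18, 0.39) = 0.00
  ((U OR U) AND NOT U) OR (T AND U) = min(1, a+b) on (0.39, 0.00) = 0.39
  → value = 0.3900
|0.4263 − 0.3900| = 0.036

0.036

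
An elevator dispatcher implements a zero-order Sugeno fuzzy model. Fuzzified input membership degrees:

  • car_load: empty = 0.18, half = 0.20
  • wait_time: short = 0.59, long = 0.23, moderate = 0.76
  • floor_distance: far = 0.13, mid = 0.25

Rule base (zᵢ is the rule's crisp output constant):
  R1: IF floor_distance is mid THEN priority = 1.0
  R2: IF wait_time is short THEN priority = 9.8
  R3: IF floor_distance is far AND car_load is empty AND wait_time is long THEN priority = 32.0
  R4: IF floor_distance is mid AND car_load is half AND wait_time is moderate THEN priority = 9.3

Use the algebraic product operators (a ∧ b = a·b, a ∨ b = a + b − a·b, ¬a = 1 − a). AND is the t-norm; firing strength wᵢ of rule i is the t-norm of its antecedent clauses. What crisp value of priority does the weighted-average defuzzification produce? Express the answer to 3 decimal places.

R1 (z=1.0): mid=0.25 → w = 0.2500
R2 (z=9.8): short=0.59 → w = 0.5900
R3 (z=32.0): far=0.13, empty=0.18, long=0.23; AND[a·b] → w = 0.0054
R4 (z=9.3): mid=0.25, half=0.20, moderate=0.76; AND[a·b] → w = 0.0380
Weighted average = (0.2500·1.0 + 0.5900·9.8 + 0.0054·32.0 + 0.0380·9.3) / (0.2500 + 0.5900 + 0.0054 + 0.0380)
  = 6.5576 / 0.8834 = 7.423

7.423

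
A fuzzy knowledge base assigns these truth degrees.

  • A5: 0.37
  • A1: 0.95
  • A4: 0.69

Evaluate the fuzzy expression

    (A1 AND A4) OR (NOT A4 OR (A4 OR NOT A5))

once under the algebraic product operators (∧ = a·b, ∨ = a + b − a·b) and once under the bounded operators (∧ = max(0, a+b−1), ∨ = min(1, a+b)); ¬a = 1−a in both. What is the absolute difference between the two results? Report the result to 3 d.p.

Under algebraic product:
  A1 AND A4 = a·b on (0.9500, 0.6900) = 0.6555
  NOT A4 = 1 − 0.6900 = 0.3100
  NOT A5 = 1 − 0.3700 = 0.6300
  A4 OR NOT A5 = a + b − a·b on (0.6900, 0.6300) = 0.8853
  NOT A4 OR (A4 OR NOT A5) = a + b − a·b on (0.3100, 0.8853) = 0.9209
  (A1 AND A4) OR (NOT A4 OR (A4 OR NOT A5)) = a + b − a·b on (0.6555, 0.9209) = 0.9727
  → value = 0.9727
Under bounded:
  A1 AND A4 = max(0, a+b−1) on (0.95, 0.69) = 0.64
  NOT A4 = 1 − 0.69 = 0.31
  NOT A5 = 1 − 0.37 = 0.63
  A4 OR NOT A5 = min(1, a+b) on (0.69, 0.63) = 1.00
  NOT A4 OR (A4 OR NOT A5) = min(1, a+b) on (0.31, 1.00) = 1.00
  (A1 AND A4) OR (NOT A4 OR (A4 OR NOT A5)) = min(1, a+b) on (0.64, 1.00) = 1.00
  → value = 1.0000
|0.9727 − 1.0000| = 0.027

0.027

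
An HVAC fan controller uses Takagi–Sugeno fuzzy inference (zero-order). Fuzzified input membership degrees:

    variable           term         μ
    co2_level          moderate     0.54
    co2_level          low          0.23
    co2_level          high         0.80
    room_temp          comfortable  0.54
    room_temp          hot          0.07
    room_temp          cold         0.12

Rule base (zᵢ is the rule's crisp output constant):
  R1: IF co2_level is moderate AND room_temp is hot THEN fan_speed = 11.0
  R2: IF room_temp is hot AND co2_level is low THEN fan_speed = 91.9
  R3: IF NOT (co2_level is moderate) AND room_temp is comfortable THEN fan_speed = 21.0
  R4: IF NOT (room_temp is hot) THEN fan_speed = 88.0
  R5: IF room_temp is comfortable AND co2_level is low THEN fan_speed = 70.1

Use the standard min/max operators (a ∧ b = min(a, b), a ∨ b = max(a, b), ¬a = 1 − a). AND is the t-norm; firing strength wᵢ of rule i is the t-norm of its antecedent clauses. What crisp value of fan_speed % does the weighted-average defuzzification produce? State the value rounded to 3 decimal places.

R1 (z=11.0): moderate=0.54, hot=0.07; AND[min(a, b)] → w = 0.07
R2 (z=91.9): hot=0.07, low=0.23; AND[min(a, b)] → w = 0.07
R3 (z=21.0): ¬moderate=1−0.54=0.46, comfortable=0.54; AND[min(a, b)] → w = 0.46
R4 (z=88.0): ¬hot=1−0.07=0.93 → w = 0.93
R5 (z=70.1): comfortable=0.54, low=0.23; AND[min(a, b)] → w = 0.23
Weighted average = (0.07·11.0 + 0.07·91.9 + 0.46·21.0 + 0.93·88.0 + 0.23·70.1) / (0.07 + 0.07 + 0.46 + 0.93 + 0.23)
  = 114.8260 / 1.7600 = 65.242

65.242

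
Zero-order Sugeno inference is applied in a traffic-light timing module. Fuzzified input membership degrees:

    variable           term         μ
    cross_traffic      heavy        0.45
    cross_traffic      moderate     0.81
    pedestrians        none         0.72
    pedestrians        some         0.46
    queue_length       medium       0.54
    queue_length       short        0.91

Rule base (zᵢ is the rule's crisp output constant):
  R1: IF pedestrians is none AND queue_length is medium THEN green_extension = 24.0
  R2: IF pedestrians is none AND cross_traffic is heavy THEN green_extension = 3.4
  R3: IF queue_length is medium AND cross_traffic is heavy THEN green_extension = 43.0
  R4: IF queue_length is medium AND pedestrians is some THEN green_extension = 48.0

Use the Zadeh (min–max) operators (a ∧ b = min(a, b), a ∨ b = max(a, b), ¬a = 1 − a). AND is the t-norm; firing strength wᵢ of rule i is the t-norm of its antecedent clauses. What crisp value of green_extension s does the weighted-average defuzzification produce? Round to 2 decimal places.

29.43

R1 (z=24.0): none=0.72, medium=0.54; AND[min(a, b)] → w = 0.54
R2 (z=3.4): none=0.72, heavy=0.45; AND[min(a, b)] → w = 0.45
R3 (z=43.0): medium=0.54, heavy=0.45; AND[min(a, b)] → w = 0.45
R4 (z=48.0): medium=0.54, some=0.46; AND[min(a, b)] → w = 0.46
Weighted average = (0.54·24.0 + 0.45·3.4 + 0.45·43.0 + 0.46·48.0) / (0.54 + 0.45 + 0.45 + 0.46)
  = 55.9200 / 1.9000 = 29.43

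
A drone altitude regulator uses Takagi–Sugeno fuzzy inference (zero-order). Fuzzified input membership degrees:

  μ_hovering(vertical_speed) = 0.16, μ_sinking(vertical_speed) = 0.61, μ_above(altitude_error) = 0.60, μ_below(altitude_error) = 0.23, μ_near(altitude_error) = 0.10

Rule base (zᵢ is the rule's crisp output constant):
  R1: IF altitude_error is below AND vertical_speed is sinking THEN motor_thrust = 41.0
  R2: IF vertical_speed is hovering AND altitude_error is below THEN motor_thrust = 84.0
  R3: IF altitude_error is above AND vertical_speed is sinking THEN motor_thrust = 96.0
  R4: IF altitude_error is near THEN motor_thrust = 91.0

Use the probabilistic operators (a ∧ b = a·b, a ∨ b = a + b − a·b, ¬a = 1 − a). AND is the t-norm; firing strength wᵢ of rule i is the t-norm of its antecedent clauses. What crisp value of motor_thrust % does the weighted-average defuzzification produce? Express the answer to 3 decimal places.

R1 (z=41.0): below=0.23, sinking=0.61; AND[a·b] → w = 0.1403
R2 (z=84.0): hovering=0.16, below=0.23; AND[a·b] → w = 0.0368
R3 (z=96.0): above=0.60, sinking=0.61; AND[a·b] → w = 0.3660
R4 (z=91.0): near=0.10 → w = 0.1000
Weighted average = (0.1403·41.0 + 0.0368·84.0 + 0.3660·96.0 + 0.1000·91.0) / (0.1403 + 0.0368 + 0.3660 + 0.1000)
  = 53.0795 / 0.6431 = 82.537

82.537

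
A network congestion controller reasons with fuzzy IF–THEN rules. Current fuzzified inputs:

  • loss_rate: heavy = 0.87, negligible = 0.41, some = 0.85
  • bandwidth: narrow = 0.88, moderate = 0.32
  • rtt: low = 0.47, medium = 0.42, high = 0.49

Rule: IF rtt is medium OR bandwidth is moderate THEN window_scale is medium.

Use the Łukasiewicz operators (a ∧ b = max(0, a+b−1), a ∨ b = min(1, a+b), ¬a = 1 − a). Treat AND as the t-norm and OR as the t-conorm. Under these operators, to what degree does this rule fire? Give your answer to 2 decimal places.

0.74

firing strength: medium=0.42, moderate=0.32; OR[min(1, a+b)] → w = 0.74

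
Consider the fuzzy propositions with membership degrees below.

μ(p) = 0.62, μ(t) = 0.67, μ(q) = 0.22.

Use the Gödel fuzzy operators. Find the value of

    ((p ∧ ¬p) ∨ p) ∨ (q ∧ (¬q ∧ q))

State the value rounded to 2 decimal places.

¬p = 1 − 0.62 = 0.38
p ∧ ¬p = min(a, b) on (0.62, 0.38) = 0.38
(p ∧ ¬p) ∨ p = max(a, b) on (0.38, 0.62) = 0.62
¬q = 1 − 0.22 = 0.78
¬q ∧ q = min(a, b) on (0.78, 0.22) = 0.22
q ∧ (¬q ∧ q) = min(a, b) on (0.22, 0.22) = 0.22
((p ∧ ¬p) ∨ p) ∨ (q ∧ (¬q ∧ q)) = max(a, b) on (0.62, 0.22) = 0.62

0.62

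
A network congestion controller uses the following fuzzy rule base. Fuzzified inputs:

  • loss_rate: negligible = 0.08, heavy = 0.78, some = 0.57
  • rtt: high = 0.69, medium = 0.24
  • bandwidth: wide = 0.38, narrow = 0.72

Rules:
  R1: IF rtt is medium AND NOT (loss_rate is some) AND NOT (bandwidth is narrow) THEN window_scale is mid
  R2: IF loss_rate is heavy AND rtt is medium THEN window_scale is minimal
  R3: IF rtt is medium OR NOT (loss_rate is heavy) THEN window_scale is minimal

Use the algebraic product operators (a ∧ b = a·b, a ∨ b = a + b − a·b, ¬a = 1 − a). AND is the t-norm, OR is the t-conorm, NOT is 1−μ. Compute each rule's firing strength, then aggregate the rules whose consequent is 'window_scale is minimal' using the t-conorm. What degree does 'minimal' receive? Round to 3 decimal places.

0.518

R1: medium=0.24, ¬some=1−0.57=0.43, ¬narrow=1−0.72=0.28; AND[a·b] → w = 0.0289
R2: heavy=0.78, medium=0.24; AND[a·b] → w = 0.1872
R3: medium=0.24, ¬heavy=1−0.78=0.22; OR[a + b − a·b] → w = 0.4072
Rules with consequent 'minimal': {R2, R3} → strengths 0.1872, 0.4072
Aggregate via t-conorm [a + b − a·b]: 0.5182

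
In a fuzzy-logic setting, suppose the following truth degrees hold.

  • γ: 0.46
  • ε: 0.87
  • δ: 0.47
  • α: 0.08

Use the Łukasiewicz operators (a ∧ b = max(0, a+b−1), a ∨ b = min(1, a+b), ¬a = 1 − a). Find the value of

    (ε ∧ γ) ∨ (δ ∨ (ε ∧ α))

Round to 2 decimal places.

0.80

ε ∧ γ = max(0, a+b−1) on (0.87, 0.46) = 0.33
ε ∧ α = max(0, a+b−1) on (0.87, 0.08) = 0.00
δ ∨ (ε ∧ α) = min(1, a+b) on (0.47, 0.00) = 0.47
(ε ∧ γ) ∨ (δ ∨ (ε ∧ α)) = min(1, a+b) on (0.33, 0.47) = 0.80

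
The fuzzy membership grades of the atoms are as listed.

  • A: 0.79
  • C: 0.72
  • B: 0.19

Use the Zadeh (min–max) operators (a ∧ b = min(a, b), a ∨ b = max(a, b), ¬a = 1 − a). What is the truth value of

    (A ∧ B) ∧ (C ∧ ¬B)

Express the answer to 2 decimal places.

A ∧ B = min(a, b) on (0.79, 0.19) = 0.19
¬B = 1 − 0.19 = 0.81
C ∧ ¬B = min(a, b) on (0.72, 0.81) = 0.72
(A ∧ B) ∧ (C ∧ ¬B) = min(a, b) on (0.19, 0.72) = 0.19

0.19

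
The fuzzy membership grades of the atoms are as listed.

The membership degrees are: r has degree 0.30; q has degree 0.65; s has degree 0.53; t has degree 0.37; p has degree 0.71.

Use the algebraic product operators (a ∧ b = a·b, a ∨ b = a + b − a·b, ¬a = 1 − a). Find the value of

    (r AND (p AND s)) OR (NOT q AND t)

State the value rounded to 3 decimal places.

p AND s = a·b on (0.7100, 0.5300) = 0.3763
r AND (p AND s) = a·b on (0.3000, 0.3763) = 0.1129
NOT q = 1 − 0.6500 = 0.3500
NOT q AND t = a·b on (0.3500, 0.3700) = 0.1295
(r AND (p AND s)) OR (NOT q AND t) = a + b − a·b on (0.1129, 0.1295) = 0.2278

0.228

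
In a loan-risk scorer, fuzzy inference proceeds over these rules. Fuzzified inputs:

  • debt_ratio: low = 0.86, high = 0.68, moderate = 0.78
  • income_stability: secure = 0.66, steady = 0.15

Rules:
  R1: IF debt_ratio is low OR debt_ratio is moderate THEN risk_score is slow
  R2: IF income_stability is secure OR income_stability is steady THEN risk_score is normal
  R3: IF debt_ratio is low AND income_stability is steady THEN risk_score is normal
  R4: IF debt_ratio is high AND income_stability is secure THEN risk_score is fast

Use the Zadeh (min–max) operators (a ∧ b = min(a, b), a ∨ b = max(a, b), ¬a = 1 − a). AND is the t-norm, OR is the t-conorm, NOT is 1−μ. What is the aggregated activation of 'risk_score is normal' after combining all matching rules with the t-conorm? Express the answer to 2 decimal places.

R1: low=0.86, moderate=0.78; OR[max(a, b)] → w = 0.86
R2: secure=0.66, steady=0.15; OR[max(a, b)] → w = 0.66
R3: low=0.86, steady=0.15; AND[min(a, b)] → w = 0.15
R4: high=0.68, secure=0.66; AND[min(a, b)] → w = 0.66
Rules with consequent 'normal': {R2, R3} → strengths 0.66, 0.15
Aggregate via t-conorm [max(a, b)]: 0.66

0.66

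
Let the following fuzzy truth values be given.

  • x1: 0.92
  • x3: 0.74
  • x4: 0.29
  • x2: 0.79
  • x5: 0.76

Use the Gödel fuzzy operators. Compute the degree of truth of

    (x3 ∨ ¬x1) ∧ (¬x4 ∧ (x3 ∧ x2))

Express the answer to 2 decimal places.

0.71

¬x1 = 1 − 0.92 = 0.08
x3 ∨ ¬x1 = max(a, b) on (0.74, 0.08) = 0.74
¬x4 = 1 − 0.29 = 0.71
x3 ∧ x2 = min(a, b) on (0.74, 0.79) = 0.74
¬x4 ∧ (x3 ∧ x2) = min(a, b) on (0.71, 0.74) = 0.71
(x3 ∨ ¬x1) ∧ (¬x4 ∧ (x3 ∧ x2)) = min(a, b) on (0.74, 0.71) = 0.71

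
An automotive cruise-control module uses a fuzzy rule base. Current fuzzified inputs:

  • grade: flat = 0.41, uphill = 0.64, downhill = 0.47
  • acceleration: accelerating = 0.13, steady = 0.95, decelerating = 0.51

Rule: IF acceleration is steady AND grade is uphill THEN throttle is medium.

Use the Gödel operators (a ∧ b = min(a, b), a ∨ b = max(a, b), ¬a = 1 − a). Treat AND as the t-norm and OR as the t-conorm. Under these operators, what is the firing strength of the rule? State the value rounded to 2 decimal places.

firing strength: steady=0.95, uphill=0.64; AND[min(a, b)] → w = 0.64

0.64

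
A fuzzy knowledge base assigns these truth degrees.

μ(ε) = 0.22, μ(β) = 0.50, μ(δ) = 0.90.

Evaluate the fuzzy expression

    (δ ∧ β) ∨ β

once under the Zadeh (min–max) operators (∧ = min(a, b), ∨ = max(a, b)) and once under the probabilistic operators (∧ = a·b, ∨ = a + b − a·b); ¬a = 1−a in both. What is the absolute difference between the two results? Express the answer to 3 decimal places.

Under Zadeh (min–max):
  δ ∧ β = min(a, b) on (0.90, 0.50) = 0.50
  (δ ∧ β) ∨ β = max(a, b) on (0.50, 0.50) = 0.50
  → value = 0.5000
Under probabilistic:
  δ ∧ β = a·b on (0.9000, 0.5000) = 0.4500
  (δ ∧ β) ∨ β = a + b − a·b on (0.4500, 0.5000) = 0.7250
  → value = 0.7250
|0.5000 − 0.7250| = 0.225

0.225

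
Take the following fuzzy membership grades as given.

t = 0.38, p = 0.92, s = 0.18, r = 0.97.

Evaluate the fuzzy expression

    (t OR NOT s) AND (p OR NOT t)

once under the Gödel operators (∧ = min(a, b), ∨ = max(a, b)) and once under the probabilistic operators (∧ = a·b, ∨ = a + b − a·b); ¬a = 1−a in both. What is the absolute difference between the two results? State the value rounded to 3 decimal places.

Under Gödel:
  NOT s = 1 − 0.18 = 0.82
  t OR NOT s = max(a, b) on (0.38, 0.82) = 0.82
  NOT t = 1 − 0.38 = 0.62
  p OR NOT t = max(a, b) on (0.92, 0.62) = 0.92
  (t OR NOT s) AND (p OR NOT t) = min(a, b) on (0.82, 0.92) = 0.82
  → value = 0.8200
Under probabilistic:
  NOT s = 1 − 0.1800 = 0.8200
  t OR NOT s = a + b − a·b on (0.3800, 0.8200) = 0.8884
  NOT t = 1 − 0.3800 = 0.6200
  p OR NOT t = a + b − a·b on (0.9200, 0.6200) = 0.9696
  (t OR NOT s) AND (p OR NOT t) = a·b on (0.8884, 0.9696) = 0.8614
  → value = 0.8614
|0.8200 − 0.8614| = 0.041

0.041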